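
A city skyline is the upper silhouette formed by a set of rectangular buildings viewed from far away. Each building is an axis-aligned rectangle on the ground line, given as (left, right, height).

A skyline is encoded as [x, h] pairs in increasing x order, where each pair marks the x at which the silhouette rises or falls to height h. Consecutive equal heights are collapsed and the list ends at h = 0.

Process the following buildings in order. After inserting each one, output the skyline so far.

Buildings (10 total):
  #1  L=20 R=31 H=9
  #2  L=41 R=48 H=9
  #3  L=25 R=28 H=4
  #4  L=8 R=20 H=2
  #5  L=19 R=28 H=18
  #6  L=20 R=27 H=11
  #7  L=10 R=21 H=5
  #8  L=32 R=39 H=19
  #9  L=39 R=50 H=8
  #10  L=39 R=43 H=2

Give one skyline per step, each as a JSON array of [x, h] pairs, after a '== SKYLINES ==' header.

== SKYLINES ==
[[20,9],[31,0]]
[[20,9],[31,0],[41,9],[48,0]]
[[20,9],[31,0],[41,9],[48,0]]
[[8,2],[20,9],[31,0],[41,9],[48,0]]
[[8,2],[19,18],[28,9],[31,0],[41,9],[48,0]]
[[8,2],[19,18],[28,9],[31,0],[41,9],[48,0]]
[[8,2],[10,5],[19,18],[28,9],[31,0],[41,9],[48,0]]
[[8,2],[10,5],[19,18],[28,9],[31,0],[32,19],[39,0],[41,9],[48,0]]
[[8,2],[10,5],[19,18],[28,9],[31,0],[32,19],[39,8],[41,9],[48,8],[50,0]]
[[8,2],[10,5],[19,18],[28,9],[31,0],[32,19],[39,8],[41,9],[48,8],[50,0]]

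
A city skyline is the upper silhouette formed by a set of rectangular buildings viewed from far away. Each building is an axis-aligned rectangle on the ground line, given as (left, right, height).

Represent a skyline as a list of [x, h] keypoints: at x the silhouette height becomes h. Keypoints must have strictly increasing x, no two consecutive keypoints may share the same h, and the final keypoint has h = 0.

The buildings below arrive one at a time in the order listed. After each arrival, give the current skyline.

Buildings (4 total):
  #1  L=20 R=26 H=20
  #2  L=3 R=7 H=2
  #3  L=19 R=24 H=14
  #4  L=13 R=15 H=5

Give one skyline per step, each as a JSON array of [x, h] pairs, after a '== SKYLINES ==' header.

== SKYLINES ==
[[20,20],[26,0]]
[[3,2],[7,0],[20,20],[26,0]]
[[3,2],[7,0],[19,14],[20,20],[26,0]]
[[3,2],[7,0],[13,5],[15,0],[19,14],[20,20],[26,0]]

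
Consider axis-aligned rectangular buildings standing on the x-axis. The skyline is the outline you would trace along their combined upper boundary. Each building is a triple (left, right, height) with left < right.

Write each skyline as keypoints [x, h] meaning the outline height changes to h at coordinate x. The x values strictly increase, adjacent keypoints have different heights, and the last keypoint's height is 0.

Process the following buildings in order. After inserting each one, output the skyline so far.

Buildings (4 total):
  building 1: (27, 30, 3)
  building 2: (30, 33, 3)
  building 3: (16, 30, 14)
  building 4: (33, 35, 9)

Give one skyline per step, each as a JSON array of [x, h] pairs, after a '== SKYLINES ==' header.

== SKYLINES ==
[[27,3],[30,0]]
[[27,3],[33,0]]
[[16,14],[30,3],[33,0]]
[[16,14],[30,3],[33,9],[35,0]]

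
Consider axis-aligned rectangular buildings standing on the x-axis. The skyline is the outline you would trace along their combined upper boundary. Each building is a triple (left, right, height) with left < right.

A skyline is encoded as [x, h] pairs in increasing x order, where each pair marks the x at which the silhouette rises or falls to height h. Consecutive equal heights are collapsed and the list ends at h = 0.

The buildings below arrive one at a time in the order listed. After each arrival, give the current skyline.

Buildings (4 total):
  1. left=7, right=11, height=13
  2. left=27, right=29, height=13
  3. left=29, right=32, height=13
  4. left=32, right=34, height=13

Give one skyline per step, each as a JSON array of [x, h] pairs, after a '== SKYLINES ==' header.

== SKYLINES ==
[[7,13],[11,0]]
[[7,13],[11,0],[27,13],[29,0]]
[[7,13],[11,0],[27,13],[32,0]]
[[7,13],[11,0],[27,13],[34,0]]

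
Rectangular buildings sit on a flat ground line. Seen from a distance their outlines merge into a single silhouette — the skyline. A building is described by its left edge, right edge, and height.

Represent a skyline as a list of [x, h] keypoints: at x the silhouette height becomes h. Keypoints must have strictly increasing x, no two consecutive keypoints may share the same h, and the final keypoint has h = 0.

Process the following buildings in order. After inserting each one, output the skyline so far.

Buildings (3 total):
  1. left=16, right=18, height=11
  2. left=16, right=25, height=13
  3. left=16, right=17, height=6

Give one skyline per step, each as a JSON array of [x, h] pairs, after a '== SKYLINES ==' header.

== SKYLINES ==
[[16,11],[18,0]]
[[16,13],[25,0]]
[[16,13],[25,0]]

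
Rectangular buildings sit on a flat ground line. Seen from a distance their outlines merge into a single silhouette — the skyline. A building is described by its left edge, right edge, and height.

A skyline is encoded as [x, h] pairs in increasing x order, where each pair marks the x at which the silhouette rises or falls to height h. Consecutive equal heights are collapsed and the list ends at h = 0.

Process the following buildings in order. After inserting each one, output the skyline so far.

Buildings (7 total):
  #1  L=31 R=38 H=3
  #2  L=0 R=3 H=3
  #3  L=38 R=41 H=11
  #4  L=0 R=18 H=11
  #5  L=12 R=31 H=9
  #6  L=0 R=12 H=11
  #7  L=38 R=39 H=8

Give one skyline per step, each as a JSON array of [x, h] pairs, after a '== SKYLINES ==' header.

== SKYLINES ==
[[31,3],[38,0]]
[[0,3],[3,0],[31,3],[38,0]]
[[0,3],[3,0],[31,3],[38,11],[41,0]]
[[0,11],[18,0],[31,3],[38,11],[41,0]]
[[0,11],[18,9],[31,3],[38,11],[41,0]]
[[0,11],[18,9],[31,3],[38,11],[41,0]]
[[0,11],[18,9],[31,3],[38,11],[41,0]]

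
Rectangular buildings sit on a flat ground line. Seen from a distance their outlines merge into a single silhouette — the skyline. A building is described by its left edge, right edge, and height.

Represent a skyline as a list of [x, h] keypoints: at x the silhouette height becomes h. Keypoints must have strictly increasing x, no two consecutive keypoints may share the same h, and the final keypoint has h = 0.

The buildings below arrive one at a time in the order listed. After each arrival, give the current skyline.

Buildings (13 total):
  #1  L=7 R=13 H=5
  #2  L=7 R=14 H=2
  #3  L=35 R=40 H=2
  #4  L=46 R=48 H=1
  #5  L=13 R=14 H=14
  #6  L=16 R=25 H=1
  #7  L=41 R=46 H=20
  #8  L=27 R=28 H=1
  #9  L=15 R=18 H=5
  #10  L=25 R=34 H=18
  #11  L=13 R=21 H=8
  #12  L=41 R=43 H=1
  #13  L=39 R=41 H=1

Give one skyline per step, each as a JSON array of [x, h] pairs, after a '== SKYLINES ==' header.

== SKYLINES ==
[[7,5],[13,0]]
[[7,5],[13,2],[14,0]]
[[7,5],[13,2],[14,0],[35,2],[40,0]]
[[7,5],[13,2],[14,0],[35,2],[40,0],[46,1],[48,0]]
[[7,5],[13,14],[14,0],[35,2],[40,0],[46,1],[48,0]]
[[7,5],[13,14],[14,0],[16,1],[25,0],[35,2],[40,0],[46,1],[48,0]]
[[7,5],[13,14],[14,0],[16,1],[25,0],[35,2],[40,0],[41,20],[46,1],[48,0]]
[[7,5],[13,14],[14,0],[16,1],[25,0],[27,1],[28,0],[35,2],[40,0],[41,20],[46,1],[48,0]]
[[7,5],[13,14],[14,0],[15,5],[18,1],[25,0],[27,1],[28,0],[35,2],[40,0],[41,20],[46,1],[48,0]]
[[7,5],[13,14],[14,0],[15,5],[18,1],[25,18],[34,0],[35,2],[40,0],[41,20],[46,1],[48,0]]
[[7,5],[13,14],[14,8],[21,1],[25,18],[34,0],[35,2],[40,0],[41,20],[46,1],[48,0]]
[[7,5],[13,14],[14,8],[21,1],[25,18],[34,0],[35,2],[40,0],[41,20],[46,1],[48,0]]
[[7,5],[13,14],[14,8],[21,1],[25,18],[34,0],[35,2],[40,1],[41,20],[46,1],[48,0]]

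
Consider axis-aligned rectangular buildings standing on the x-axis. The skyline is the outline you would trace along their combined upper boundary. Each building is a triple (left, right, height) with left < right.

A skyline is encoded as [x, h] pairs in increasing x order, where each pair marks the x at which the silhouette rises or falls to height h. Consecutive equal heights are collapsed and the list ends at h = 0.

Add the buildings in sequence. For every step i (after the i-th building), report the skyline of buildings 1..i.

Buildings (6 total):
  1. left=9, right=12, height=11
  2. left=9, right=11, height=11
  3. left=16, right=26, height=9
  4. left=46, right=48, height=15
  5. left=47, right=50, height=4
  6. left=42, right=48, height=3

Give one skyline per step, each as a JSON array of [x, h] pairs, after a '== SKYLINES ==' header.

== SKYLINES ==
[[9,11],[12,0]]
[[9,11],[12,0]]
[[9,11],[12,0],[16,9],[26,0]]
[[9,11],[12,0],[16,9],[26,0],[46,15],[48,0]]
[[9,11],[12,0],[16,9],[26,0],[46,15],[48,4],[50,0]]
[[9,11],[12,0],[16,9],[26,0],[42,3],[46,15],[48,4],[50,0]]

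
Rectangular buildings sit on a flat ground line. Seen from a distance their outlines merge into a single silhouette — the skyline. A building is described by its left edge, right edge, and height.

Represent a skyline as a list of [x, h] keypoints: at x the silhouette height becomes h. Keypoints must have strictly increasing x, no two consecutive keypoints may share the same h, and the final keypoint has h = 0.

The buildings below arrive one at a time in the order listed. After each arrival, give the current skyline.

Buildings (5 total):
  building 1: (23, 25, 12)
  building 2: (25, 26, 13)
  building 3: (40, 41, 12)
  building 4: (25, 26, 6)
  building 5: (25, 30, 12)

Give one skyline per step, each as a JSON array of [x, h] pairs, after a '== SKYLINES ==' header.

== SKYLINES ==
[[23,12],[25,0]]
[[23,12],[25,13],[26,0]]
[[23,12],[25,13],[26,0],[40,12],[41,0]]
[[23,12],[25,13],[26,0],[40,12],[41,0]]
[[23,12],[25,13],[26,12],[30,0],[40,12],[41,0]]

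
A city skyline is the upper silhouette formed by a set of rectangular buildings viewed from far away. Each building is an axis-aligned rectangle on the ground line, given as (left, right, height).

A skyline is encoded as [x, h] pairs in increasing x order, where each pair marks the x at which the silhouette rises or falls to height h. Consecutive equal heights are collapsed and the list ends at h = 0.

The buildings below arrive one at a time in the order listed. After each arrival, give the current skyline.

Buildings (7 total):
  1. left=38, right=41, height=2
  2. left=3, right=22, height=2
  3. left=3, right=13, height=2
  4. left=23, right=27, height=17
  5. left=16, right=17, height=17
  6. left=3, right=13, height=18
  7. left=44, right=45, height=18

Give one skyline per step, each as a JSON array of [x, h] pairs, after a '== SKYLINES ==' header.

== SKYLINES ==
[[38,2],[41,0]]
[[3,2],[22,0],[38,2],[41,0]]
[[3,2],[22,0],[38,2],[41,0]]
[[3,2],[22,0],[23,17],[27,0],[38,2],[41,0]]
[[3,2],[16,17],[17,2],[22,0],[23,17],[27,0],[38,2],[41,0]]
[[3,18],[13,2],[16,17],[17,2],[22,0],[23,17],[27,0],[38,2],[41,0]]
[[3,18],[13,2],[16,17],[17,2],[22,0],[23,17],[27,0],[38,2],[41,0],[44,18],[45,0]]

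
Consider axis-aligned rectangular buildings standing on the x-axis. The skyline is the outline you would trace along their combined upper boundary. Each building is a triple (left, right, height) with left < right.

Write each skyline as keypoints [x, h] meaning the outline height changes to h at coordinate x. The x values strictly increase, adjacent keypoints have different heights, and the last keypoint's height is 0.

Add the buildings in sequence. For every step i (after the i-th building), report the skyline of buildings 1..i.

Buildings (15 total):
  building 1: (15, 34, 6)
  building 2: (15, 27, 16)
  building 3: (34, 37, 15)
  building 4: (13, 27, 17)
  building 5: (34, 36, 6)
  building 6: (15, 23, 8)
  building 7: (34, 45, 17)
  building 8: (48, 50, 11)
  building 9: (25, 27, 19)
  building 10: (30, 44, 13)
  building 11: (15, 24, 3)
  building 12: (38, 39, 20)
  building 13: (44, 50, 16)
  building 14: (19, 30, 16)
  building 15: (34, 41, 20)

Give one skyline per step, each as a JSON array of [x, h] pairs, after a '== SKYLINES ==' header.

== SKYLINES ==
[[15,6],[34,0]]
[[15,16],[27,6],[34,0]]
[[15,16],[27,6],[34,15],[37,0]]
[[13,17],[27,6],[34,15],[37,0]]
[[13,17],[27,6],[34,15],[37,0]]
[[13,17],[27,6],[34,15],[37,0]]
[[13,17],[27,6],[34,17],[45,0]]
[[13,17],[27,6],[34,17],[45,0],[48,11],[50,0]]
[[13,17],[25,19],[27,6],[34,17],[45,0],[48,11],[50,0]]
[[13,17],[25,19],[27,6],[30,13],[34,17],[45,0],[48,11],[50,0]]
[[13,17],[25,19],[27,6],[30,13],[34,17],[45,0],[48,11],[50,0]]
[[13,17],[25,19],[27,6],[30,13],[34,17],[38,20],[39,17],[45,0],[48,11],[50,0]]
[[13,17],[25,19],[27,6],[30,13],[34,17],[38,20],[39,17],[45,16],[50,0]]
[[13,17],[25,19],[27,16],[30,13],[34,17],[38,20],[39,17],[45,16],[50,0]]
[[13,17],[25,19],[27,16],[30,13],[34,20],[41,17],[45,16],[50,0]]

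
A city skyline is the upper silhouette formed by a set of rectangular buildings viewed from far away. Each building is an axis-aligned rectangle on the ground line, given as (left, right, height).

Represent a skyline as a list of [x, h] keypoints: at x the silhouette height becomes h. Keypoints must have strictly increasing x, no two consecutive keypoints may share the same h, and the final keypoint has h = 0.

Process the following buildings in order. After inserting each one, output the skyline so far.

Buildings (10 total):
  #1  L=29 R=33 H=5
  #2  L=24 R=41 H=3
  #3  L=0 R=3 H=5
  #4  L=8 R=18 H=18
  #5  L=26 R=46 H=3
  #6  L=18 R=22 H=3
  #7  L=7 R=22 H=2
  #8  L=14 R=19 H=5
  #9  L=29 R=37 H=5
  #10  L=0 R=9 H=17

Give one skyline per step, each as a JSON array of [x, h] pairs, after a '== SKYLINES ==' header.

== SKYLINES ==
[[29,5],[33,0]]
[[24,3],[29,5],[33,3],[41,0]]
[[0,5],[3,0],[24,3],[29,5],[33,3],[41,0]]
[[0,5],[3,0],[8,18],[18,0],[24,3],[29,5],[33,3],[41,0]]
[[0,5],[3,0],[8,18],[18,0],[24,3],[29,5],[33,3],[46,0]]
[[0,5],[3,0],[8,18],[18,3],[22,0],[24,3],[29,5],[33,3],[46,0]]
[[0,5],[3,0],[7,2],[8,18],[18,3],[22,0],[24,3],[29,5],[33,3],[46,0]]
[[0,5],[3,0],[7,2],[8,18],[18,5],[19,3],[22,0],[24,3],[29,5],[33,3],[46,0]]
[[0,5],[3,0],[7,2],[8,18],[18,5],[19,3],[22,0],[24,3],[29,5],[37,3],[46,0]]
[[0,17],[8,18],[18,5],[19,3],[22,0],[24,3],[29,5],[37,3],[46,0]]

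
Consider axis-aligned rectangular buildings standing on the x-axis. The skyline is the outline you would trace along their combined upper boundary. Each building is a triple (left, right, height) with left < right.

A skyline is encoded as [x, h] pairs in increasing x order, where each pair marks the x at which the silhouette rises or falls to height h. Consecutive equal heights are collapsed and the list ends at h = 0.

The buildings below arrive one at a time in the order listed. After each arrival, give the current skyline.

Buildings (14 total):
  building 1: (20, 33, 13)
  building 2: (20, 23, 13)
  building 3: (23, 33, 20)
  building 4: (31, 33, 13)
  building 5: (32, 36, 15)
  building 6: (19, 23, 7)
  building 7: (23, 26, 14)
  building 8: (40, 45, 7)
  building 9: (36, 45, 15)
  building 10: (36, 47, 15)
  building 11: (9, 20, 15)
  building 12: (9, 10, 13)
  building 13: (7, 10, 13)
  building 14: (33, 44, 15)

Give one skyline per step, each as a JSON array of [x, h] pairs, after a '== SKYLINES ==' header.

== SKYLINES ==
[[20,13],[33,0]]
[[20,13],[33,0]]
[[20,13],[23,20],[33,0]]
[[20,13],[23,20],[33,0]]
[[20,13],[23,20],[33,15],[36,0]]
[[19,7],[20,13],[23,20],[33,15],[36,0]]
[[19,7],[20,13],[23,20],[33,15],[36,0]]
[[19,7],[20,13],[23,20],[33,15],[36,0],[40,7],[45,0]]
[[19,7],[20,13],[23,20],[33,15],[45,0]]
[[19,7],[20,13],[23,20],[33,15],[47,0]]
[[9,15],[20,13],[23,20],[33,15],[47,0]]
[[9,15],[20,13],[23,20],[33,15],[47,0]]
[[7,13],[9,15],[20,13],[23,20],[33,15],[47,0]]
[[7,13],[9,15],[20,13],[23,20],[33,15],[47,0]]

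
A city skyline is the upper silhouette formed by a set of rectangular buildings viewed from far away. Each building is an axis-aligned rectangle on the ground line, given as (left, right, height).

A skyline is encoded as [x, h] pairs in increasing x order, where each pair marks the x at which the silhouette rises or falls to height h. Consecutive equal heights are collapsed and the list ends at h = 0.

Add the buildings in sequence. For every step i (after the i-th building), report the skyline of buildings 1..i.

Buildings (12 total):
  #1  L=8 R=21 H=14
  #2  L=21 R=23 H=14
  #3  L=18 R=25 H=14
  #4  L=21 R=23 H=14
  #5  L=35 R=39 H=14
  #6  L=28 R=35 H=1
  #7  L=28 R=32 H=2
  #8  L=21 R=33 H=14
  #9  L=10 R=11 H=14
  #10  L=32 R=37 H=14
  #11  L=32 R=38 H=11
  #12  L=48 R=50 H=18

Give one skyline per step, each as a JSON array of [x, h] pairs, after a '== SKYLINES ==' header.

== SKYLINES ==
[[8,14],[21,0]]
[[8,14],[23,0]]
[[8,14],[25,0]]
[[8,14],[25,0]]
[[8,14],[25,0],[35,14],[39,0]]
[[8,14],[25,0],[28,1],[35,14],[39,0]]
[[8,14],[25,0],[28,2],[32,1],[35,14],[39,0]]
[[8,14],[33,1],[35,14],[39,0]]
[[8,14],[33,1],[35,14],[39,0]]
[[8,14],[39,0]]
[[8,14],[39,0]]
[[8,14],[39,0],[48,18],[50,0]]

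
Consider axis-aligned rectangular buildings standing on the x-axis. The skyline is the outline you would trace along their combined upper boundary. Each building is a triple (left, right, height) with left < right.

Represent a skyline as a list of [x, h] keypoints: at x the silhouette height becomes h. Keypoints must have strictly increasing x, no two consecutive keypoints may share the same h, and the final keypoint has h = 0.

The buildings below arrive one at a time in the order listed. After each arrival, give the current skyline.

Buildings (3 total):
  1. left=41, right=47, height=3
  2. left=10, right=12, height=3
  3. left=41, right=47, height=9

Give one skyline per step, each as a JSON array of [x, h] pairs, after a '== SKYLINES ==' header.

== SKYLINES ==
[[41,3],[47,0]]
[[10,3],[12,0],[41,3],[47,0]]
[[10,3],[12,0],[41,9],[47,0]]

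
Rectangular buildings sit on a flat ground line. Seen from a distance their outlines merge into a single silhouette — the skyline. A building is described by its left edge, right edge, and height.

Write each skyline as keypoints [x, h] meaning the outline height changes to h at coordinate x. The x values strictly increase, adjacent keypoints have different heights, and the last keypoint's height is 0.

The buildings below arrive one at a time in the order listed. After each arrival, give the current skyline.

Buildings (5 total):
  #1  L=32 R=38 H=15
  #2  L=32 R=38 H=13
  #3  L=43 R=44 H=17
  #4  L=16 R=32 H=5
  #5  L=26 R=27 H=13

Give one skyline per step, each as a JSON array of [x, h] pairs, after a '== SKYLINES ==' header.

== SKYLINES ==
[[32,15],[38,0]]
[[32,15],[38,0]]
[[32,15],[38,0],[43,17],[44,0]]
[[16,5],[32,15],[38,0],[43,17],[44,0]]
[[16,5],[26,13],[27,5],[32,15],[38,0],[43,17],[44,0]]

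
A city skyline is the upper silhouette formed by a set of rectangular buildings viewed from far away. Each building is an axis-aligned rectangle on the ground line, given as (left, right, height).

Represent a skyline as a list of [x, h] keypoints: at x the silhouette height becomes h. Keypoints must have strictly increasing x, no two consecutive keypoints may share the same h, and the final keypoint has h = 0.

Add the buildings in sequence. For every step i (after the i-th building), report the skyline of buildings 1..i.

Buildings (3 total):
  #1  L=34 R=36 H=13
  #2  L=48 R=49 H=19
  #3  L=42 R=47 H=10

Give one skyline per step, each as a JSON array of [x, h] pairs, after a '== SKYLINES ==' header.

== SKYLINES ==
[[34,13],[36,0]]
[[34,13],[36,0],[48,19],[49,0]]
[[34,13],[36,0],[42,10],[47,0],[48,19],[49,0]]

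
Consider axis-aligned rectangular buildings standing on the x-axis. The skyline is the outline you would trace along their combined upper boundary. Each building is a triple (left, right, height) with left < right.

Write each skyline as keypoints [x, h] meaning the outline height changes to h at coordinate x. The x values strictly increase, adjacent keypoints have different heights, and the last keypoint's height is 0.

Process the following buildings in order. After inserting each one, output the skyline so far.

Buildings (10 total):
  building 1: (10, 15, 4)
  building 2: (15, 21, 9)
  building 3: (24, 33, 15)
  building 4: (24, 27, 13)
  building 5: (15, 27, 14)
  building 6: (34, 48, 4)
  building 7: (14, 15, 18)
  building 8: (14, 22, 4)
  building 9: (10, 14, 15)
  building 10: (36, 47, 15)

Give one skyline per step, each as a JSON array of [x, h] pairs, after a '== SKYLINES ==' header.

== SKYLINES ==
[[10,4],[15,0]]
[[10,4],[15,9],[21,0]]
[[10,4],[15,9],[21,0],[24,15],[33,0]]
[[10,4],[15,9],[21,0],[24,15],[33,0]]
[[10,4],[15,14],[24,15],[33,0]]
[[10,4],[15,14],[24,15],[33,0],[34,4],[48,0]]
[[10,4],[14,18],[15,14],[24,15],[33,0],[34,4],[48,0]]
[[10,4],[14,18],[15,14],[24,15],[33,0],[34,4],[48,0]]
[[10,15],[14,18],[15,14],[24,15],[33,0],[34,4],[48,0]]
[[10,15],[14,18],[15,14],[24,15],[33,0],[34,4],[36,15],[47,4],[48,0]]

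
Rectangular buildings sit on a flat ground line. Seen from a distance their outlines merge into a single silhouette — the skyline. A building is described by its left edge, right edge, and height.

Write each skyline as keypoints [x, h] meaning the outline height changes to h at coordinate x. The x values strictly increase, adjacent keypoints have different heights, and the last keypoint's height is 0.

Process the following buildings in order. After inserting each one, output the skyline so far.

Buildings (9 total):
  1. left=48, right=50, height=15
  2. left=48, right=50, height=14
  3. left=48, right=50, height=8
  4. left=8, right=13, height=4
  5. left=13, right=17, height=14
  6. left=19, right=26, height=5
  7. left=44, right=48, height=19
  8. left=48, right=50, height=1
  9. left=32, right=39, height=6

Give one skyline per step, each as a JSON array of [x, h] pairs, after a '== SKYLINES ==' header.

== SKYLINES ==
[[48,15],[50,0]]
[[48,15],[50,0]]
[[48,15],[50,0]]
[[8,4],[13,0],[48,15],[50,0]]
[[8,4],[13,14],[17,0],[48,15],[50,0]]
[[8,4],[13,14],[17,0],[19,5],[26,0],[48,15],[50,0]]
[[8,4],[13,14],[17,0],[19,5],[26,0],[44,19],[48,15],[50,0]]
[[8,4],[13,14],[17,0],[19,5],[26,0],[44,19],[48,15],[50,0]]
[[8,4],[13,14],[17,0],[19,5],[26,0],[32,6],[39,0],[44,19],[48,15],[50,0]]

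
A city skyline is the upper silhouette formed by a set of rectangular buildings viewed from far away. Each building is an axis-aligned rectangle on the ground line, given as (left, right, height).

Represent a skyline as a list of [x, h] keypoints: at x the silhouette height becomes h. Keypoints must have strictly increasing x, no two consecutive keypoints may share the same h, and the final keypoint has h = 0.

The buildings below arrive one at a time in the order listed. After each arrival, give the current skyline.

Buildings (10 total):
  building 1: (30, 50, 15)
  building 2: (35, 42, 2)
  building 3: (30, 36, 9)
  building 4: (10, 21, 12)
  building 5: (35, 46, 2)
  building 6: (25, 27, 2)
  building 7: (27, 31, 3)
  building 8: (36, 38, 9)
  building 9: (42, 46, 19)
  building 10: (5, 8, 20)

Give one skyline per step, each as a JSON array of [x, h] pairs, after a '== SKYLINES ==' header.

== SKYLINES ==
[[30,15],[50,0]]
[[30,15],[50,0]]
[[30,15],[50,0]]
[[10,12],[21,0],[30,15],[50,0]]
[[10,12],[21,0],[30,15],[50,0]]
[[10,12],[21,0],[25,2],[27,0],[30,15],[50,0]]
[[10,12],[21,0],[25,2],[27,3],[30,15],[50,0]]
[[10,12],[21,0],[25,2],[27,3],[30,15],[50,0]]
[[10,12],[21,0],[25,2],[27,3],[30,15],[42,19],[46,15],[50,0]]
[[5,20],[8,0],[10,12],[21,0],[25,2],[27,3],[30,15],[42,19],[46,15],[50,0]]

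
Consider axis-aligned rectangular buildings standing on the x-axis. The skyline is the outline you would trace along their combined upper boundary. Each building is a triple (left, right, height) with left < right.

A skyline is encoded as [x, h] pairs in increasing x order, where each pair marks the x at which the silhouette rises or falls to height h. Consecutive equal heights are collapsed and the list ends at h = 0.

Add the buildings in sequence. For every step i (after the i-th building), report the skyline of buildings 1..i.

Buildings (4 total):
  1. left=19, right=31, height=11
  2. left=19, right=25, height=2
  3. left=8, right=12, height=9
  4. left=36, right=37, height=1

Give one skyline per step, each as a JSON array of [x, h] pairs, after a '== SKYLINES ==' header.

== SKYLINES ==
[[19,11],[31,0]]
[[19,11],[31,0]]
[[8,9],[12,0],[19,11],[31,0]]
[[8,9],[12,0],[19,11],[31,0],[36,1],[37,0]]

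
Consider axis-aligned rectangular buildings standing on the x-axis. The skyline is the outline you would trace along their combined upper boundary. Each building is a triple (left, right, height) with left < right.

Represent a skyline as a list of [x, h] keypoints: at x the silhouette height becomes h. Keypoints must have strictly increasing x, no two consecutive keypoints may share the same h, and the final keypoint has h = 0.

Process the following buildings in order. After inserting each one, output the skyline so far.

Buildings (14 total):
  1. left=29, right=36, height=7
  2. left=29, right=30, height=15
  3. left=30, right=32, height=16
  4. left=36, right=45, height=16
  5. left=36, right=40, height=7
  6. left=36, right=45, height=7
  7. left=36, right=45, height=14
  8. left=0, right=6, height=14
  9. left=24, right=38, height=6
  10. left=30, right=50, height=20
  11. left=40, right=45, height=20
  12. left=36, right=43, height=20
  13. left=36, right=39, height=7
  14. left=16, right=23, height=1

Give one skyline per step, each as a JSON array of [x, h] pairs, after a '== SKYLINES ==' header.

== SKYLINES ==
[[29,7],[36,0]]
[[29,15],[30,7],[36,0]]
[[29,15],[30,16],[32,7],[36,0]]
[[29,15],[30,16],[32,7],[36,16],[45,0]]
[[29,15],[30,16],[32,7],[36,16],[45,0]]
[[29,15],[30,16],[32,7],[36,16],[45,0]]
[[29,15],[30,16],[32,7],[36,16],[45,0]]
[[0,14],[6,0],[29,15],[30,16],[32,7],[36,16],[45,0]]
[[0,14],[6,0],[24,6],[29,15],[30,16],[32,7],[36,16],[45,0]]
[[0,14],[6,0],[24,6],[29,15],[30,20],[50,0]]
[[0,14],[6,0],[24,6],[29,15],[30,20],[50,0]]
[[0,14],[6,0],[24,6],[29,15],[30,20],[50,0]]
[[0,14],[6,0],[24,6],[29,15],[30,20],[50,0]]
[[0,14],[6,0],[16,1],[23,0],[24,6],[29,15],[30,20],[50,0]]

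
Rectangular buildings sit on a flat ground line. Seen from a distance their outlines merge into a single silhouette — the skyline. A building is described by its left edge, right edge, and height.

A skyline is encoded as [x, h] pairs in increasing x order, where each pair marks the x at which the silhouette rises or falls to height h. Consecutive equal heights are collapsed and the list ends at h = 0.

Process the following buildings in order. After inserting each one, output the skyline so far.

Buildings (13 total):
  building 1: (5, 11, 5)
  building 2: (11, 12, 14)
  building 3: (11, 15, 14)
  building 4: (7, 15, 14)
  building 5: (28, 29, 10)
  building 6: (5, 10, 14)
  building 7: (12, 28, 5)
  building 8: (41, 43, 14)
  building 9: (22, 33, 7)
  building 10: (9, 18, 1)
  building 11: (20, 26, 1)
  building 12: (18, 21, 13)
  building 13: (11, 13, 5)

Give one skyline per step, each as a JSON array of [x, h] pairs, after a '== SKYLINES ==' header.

== SKYLINES ==
[[5,5],[11,0]]
[[5,5],[11,14],[12,0]]
[[5,5],[11,14],[15,0]]
[[5,5],[7,14],[15,0]]
[[5,5],[7,14],[15,0],[28,10],[29,0]]
[[5,14],[15,0],[28,10],[29,0]]
[[5,14],[15,5],[28,10],[29,0]]
[[5,14],[15,5],[28,10],[29,0],[41,14],[43,0]]
[[5,14],[15,5],[22,7],[28,10],[29,7],[33,0],[41,14],[43,0]]
[[5,14],[15,5],[22,7],[28,10],[29,7],[33,0],[41,14],[43,0]]
[[5,14],[15,5],[22,7],[28,10],[29,7],[33,0],[41,14],[43,0]]
[[5,14],[15,5],[18,13],[21,5],[22,7],[28,10],[29,7],[33,0],[41,14],[43,0]]
[[5,14],[15,5],[18,13],[21,5],[22,7],[28,10],[29,7],[33,0],[41,14],[43,0]]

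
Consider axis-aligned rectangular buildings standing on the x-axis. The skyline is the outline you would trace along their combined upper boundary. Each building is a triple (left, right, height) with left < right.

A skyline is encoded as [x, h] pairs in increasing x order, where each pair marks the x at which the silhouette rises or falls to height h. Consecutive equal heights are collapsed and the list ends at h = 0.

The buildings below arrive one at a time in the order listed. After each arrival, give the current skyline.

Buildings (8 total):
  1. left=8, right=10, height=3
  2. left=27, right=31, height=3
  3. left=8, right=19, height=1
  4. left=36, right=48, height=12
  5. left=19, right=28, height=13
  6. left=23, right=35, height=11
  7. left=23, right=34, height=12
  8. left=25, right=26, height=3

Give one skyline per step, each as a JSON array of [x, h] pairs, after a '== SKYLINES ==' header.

== SKYLINES ==
[[8,3],[10,0]]
[[8,3],[10,0],[27,3],[31,0]]
[[8,3],[10,1],[19,0],[27,3],[31,0]]
[[8,3],[10,1],[19,0],[27,3],[31,0],[36,12],[48,0]]
[[8,3],[10,1],[19,13],[28,3],[31,0],[36,12],[48,0]]
[[8,3],[10,1],[19,13],[28,11],[35,0],[36,12],[48,0]]
[[8,3],[10,1],[19,13],[28,12],[34,11],[35,0],[36,12],[48,0]]
[[8,3],[10,1],[19,13],[28,12],[34,11],[35,0],[36,12],[48,0]]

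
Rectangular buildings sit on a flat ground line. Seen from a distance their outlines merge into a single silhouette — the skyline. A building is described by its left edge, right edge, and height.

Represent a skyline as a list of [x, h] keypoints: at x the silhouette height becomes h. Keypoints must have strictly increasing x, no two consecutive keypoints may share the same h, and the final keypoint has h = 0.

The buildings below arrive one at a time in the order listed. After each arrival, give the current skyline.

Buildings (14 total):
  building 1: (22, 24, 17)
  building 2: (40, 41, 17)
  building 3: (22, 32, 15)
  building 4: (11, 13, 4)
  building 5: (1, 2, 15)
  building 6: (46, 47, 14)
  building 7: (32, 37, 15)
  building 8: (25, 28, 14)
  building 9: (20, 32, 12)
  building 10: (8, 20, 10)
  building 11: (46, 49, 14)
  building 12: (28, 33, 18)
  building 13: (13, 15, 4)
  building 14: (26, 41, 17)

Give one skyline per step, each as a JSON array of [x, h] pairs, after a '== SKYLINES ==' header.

== SKYLINES ==
[[22,17],[24,0]]
[[22,17],[24,0],[40,17],[41,0]]
[[22,17],[24,15],[32,0],[40,17],[41,0]]
[[11,4],[13,0],[22,17],[24,15],[32,0],[40,17],[41,0]]
[[1,15],[2,0],[11,4],[13,0],[22,17],[24,15],[32,0],[40,17],[41,0]]
[[1,15],[2,0],[11,4],[13,0],[22,17],[24,15],[32,0],[40,17],[41,0],[46,14],[47,0]]
[[1,15],[2,0],[11,4],[13,0],[22,17],[24,15],[37,0],[40,17],[41,0],[46,14],[47,0]]
[[1,15],[2,0],[11,4],[13,0],[22,17],[24,15],[37,0],[40,17],[41,0],[46,14],[47,0]]
[[1,15],[2,0],[11,4],[13,0],[20,12],[22,17],[24,15],[37,0],[40,17],[41,0],[46,14],[47,0]]
[[1,15],[2,0],[8,10],[20,12],[22,17],[24,15],[37,0],[40,17],[41,0],[46,14],[47,0]]
[[1,15],[2,0],[8,10],[20,12],[22,17],[24,15],[37,0],[40,17],[41,0],[46,14],[49,0]]
[[1,15],[2,0],[8,10],[20,12],[22,17],[24,15],[28,18],[33,15],[37,0],[40,17],[41,0],[46,14],[49,0]]
[[1,15],[2,0],[8,10],[20,12],[22,17],[24,15],[28,18],[33,15],[37,0],[40,17],[41,0],[46,14],[49,0]]
[[1,15],[2,0],[8,10],[20,12],[22,17],[24,15],[26,17],[28,18],[33,17],[41,0],[46,14],[49,0]]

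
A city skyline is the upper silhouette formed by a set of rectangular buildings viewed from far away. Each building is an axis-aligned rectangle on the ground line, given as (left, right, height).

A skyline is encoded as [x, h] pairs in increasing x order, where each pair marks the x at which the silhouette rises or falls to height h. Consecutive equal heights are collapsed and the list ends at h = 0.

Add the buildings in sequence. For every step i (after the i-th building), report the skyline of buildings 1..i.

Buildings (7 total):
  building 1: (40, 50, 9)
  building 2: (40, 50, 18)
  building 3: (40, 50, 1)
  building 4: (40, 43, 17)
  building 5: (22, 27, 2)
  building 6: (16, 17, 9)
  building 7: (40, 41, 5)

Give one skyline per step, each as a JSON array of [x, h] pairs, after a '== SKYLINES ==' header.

== SKYLINES ==
[[40,9],[50,0]]
[[40,18],[50,0]]
[[40,18],[50,0]]
[[40,18],[50,0]]
[[22,2],[27,0],[40,18],[50,0]]
[[16,9],[17,0],[22,2],[27,0],[40,18],[50,0]]
[[16,9],[17,0],[22,2],[27,0],[40,18],[50,0]]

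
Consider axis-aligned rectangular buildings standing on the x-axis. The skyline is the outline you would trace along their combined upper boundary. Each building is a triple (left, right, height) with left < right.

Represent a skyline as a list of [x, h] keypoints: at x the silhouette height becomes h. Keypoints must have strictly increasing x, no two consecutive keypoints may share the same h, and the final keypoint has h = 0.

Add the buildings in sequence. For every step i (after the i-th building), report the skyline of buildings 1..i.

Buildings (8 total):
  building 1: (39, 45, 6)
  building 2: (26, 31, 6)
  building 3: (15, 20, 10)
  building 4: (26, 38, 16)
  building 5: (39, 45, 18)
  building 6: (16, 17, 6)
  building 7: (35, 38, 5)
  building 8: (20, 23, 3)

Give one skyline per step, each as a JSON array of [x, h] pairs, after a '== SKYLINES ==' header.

== SKYLINES ==
[[39,6],[45,0]]
[[26,6],[31,0],[39,6],[45,0]]
[[15,10],[20,0],[26,6],[31,0],[39,6],[45,0]]
[[15,10],[20,0],[26,16],[38,0],[39,6],[45,0]]
[[15,10],[20,0],[26,16],[38,0],[39,18],[45,0]]
[[15,10],[20,0],[26,16],[38,0],[39,18],[45,0]]
[[15,10],[20,0],[26,16],[38,0],[39,18],[45,0]]
[[15,10],[20,3],[23,0],[26,16],[38,0],[39,18],[45,0]]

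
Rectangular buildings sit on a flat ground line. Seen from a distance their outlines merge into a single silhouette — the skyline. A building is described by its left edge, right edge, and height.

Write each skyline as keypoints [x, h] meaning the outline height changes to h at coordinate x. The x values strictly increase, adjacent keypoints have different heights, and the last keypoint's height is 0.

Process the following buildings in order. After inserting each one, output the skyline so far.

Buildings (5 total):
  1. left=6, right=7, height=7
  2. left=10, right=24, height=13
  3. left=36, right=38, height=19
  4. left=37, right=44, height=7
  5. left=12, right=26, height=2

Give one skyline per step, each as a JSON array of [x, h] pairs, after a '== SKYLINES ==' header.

== SKYLINES ==
[[6,7],[7,0]]
[[6,7],[7,0],[10,13],[24,0]]
[[6,7],[7,0],[10,13],[24,0],[36,19],[38,0]]
[[6,7],[7,0],[10,13],[24,0],[36,19],[38,7],[44,0]]
[[6,7],[7,0],[10,13],[24,2],[26,0],[36,19],[38,7],[44,0]]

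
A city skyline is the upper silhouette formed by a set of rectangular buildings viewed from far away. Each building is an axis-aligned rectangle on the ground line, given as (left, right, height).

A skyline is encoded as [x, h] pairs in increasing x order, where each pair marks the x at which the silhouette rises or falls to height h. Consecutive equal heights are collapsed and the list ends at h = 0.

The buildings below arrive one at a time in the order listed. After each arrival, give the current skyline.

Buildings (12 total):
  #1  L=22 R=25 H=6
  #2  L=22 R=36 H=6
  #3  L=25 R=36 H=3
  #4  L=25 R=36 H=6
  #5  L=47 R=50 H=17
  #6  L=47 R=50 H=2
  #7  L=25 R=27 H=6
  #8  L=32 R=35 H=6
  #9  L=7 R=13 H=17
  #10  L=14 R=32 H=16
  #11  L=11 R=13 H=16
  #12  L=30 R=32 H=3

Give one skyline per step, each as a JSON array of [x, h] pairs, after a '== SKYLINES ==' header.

== SKYLINES ==
[[22,6],[25,0]]
[[22,6],[36,0]]
[[22,6],[36,0]]
[[22,6],[36,0]]
[[22,6],[36,0],[47,17],[50,0]]
[[22,6],[36,0],[47,17],[50,0]]
[[22,6],[36,0],[47,17],[50,0]]
[[22,6],[36,0],[47,17],[50,0]]
[[7,17],[13,0],[22,6],[36,0],[47,17],[50,0]]
[[7,17],[13,0],[14,16],[32,6],[36,0],[47,17],[50,0]]
[[7,17],[13,0],[14,16],[32,6],[36,0],[47,17],[50,0]]
[[7,17],[13,0],[14,16],[32,6],[36,0],[47,17],[50,0]]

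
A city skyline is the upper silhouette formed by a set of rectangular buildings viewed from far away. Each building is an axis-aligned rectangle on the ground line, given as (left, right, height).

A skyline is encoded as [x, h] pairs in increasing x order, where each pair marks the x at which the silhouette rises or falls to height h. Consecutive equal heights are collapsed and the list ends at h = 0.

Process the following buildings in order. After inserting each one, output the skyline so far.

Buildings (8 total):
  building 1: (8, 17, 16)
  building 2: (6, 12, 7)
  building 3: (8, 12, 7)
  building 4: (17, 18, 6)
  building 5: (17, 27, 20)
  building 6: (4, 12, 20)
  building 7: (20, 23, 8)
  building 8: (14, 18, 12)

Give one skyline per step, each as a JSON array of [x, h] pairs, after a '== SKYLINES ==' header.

== SKYLINES ==
[[8,16],[17,0]]
[[6,7],[8,16],[17,0]]
[[6,7],[8,16],[17,0]]
[[6,7],[8,16],[17,6],[18,0]]
[[6,7],[8,16],[17,20],[27,0]]
[[4,20],[12,16],[17,20],[27,0]]
[[4,20],[12,16],[17,20],[27,0]]
[[4,20],[12,16],[17,20],[27,0]]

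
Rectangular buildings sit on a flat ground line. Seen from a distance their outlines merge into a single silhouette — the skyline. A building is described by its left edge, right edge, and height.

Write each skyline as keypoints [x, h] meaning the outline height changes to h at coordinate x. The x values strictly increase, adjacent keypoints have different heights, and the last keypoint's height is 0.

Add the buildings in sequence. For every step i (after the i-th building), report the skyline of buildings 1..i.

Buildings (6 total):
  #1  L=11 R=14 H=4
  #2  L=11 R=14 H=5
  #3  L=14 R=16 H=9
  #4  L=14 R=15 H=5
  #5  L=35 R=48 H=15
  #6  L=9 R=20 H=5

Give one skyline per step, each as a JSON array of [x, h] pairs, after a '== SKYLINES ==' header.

== SKYLINES ==
[[11,4],[14,0]]
[[11,5],[14,0]]
[[11,5],[14,9],[16,0]]
[[11,5],[14,9],[16,0]]
[[11,5],[14,9],[16,0],[35,15],[48,0]]
[[9,5],[14,9],[16,5],[20,0],[35,15],[48,0]]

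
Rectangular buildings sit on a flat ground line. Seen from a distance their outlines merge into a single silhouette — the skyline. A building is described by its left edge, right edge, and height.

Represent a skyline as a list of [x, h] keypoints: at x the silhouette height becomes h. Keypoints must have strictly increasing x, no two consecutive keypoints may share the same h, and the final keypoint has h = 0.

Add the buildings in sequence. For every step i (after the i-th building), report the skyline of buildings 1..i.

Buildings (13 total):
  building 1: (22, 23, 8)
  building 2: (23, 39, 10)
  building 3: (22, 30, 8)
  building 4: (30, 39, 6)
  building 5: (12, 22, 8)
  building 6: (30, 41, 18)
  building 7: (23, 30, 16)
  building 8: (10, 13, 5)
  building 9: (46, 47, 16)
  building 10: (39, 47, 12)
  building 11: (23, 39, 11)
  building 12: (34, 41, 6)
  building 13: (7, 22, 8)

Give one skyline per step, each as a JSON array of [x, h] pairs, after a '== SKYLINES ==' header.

== SKYLINES ==
[[22,8],[23,0]]
[[22,8],[23,10],[39,0]]
[[22,8],[23,10],[39,0]]
[[22,8],[23,10],[39,0]]
[[12,8],[23,10],[39,0]]
[[12,8],[23,10],[30,18],[41,0]]
[[12,8],[23,16],[30,18],[41,0]]
[[10,5],[12,8],[23,16],[30,18],[41,0]]
[[10,5],[12,8],[23,16],[30,18],[41,0],[46,16],[47,0]]
[[10,5],[12,8],[23,16],[30,18],[41,12],[46,16],[47,0]]
[[10,5],[12,8],[23,16],[30,18],[41,12],[46,16],[47,0]]
[[10,5],[12,8],[23,16],[30,18],[41,12],[46,16],[47,0]]
[[7,8],[23,16],[30,18],[41,12],[46,16],[47,0]]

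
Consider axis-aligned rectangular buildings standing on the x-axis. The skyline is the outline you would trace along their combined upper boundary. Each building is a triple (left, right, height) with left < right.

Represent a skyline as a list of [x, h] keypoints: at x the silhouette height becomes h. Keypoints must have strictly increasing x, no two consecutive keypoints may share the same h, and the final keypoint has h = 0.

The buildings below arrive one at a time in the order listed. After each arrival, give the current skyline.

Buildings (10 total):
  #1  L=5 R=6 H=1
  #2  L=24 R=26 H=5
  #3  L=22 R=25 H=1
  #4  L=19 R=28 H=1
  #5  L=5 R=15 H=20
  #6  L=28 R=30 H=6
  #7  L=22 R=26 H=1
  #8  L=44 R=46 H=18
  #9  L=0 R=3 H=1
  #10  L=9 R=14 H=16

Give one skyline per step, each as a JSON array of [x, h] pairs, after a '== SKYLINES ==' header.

== SKYLINES ==
[[5,1],[6,0]]
[[5,1],[6,0],[24,5],[26,0]]
[[5,1],[6,0],[22,1],[24,5],[26,0]]
[[5,1],[6,0],[19,1],[24,5],[26,1],[28,0]]
[[5,20],[15,0],[19,1],[24,5],[26,1],[28,0]]
[[5,20],[15,0],[19,1],[24,5],[26,1],[28,6],[30,0]]
[[5,20],[15,0],[19,1],[24,5],[26,1],[28,6],[30,0]]
[[5,20],[15,0],[19,1],[24,5],[26,1],[28,6],[30,0],[44,18],[46,0]]
[[0,1],[3,0],[5,20],[15,0],[19,1],[24,5],[26,1],[28,6],[30,0],[44,18],[46,0]]
[[0,1],[3,0],[5,20],[15,0],[19,1],[24,5],[26,1],[28,6],[30,0],[44,18],[46,0]]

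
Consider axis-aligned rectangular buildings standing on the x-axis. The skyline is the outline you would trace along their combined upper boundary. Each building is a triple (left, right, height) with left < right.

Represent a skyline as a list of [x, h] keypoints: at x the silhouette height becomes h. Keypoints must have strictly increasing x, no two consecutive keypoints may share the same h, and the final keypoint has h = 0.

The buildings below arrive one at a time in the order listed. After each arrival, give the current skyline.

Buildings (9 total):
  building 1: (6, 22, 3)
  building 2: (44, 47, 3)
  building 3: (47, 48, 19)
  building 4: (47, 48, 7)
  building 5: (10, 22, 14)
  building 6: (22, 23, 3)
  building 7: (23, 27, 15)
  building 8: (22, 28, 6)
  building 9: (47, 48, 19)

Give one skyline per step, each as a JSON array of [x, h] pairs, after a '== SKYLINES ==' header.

== SKYLINES ==
[[6,3],[22,0]]
[[6,3],[22,0],[44,3],[47,0]]
[[6,3],[22,0],[44,3],[47,19],[48,0]]
[[6,3],[22,0],[44,3],[47,19],[48,0]]
[[6,3],[10,14],[22,0],[44,3],[47,19],[48,0]]
[[6,3],[10,14],[22,3],[23,0],[44,3],[47,19],[48,0]]
[[6,3],[10,14],[22,3],[23,15],[27,0],[44,3],[47,19],[48,0]]
[[6,3],[10,14],[22,6],[23,15],[27,6],[28,0],[44,3],[47,19],[48,0]]
[[6,3],[10,14],[22,6],[23,15],[27,6],[28,0],[44,3],[47,19],[48,0]]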